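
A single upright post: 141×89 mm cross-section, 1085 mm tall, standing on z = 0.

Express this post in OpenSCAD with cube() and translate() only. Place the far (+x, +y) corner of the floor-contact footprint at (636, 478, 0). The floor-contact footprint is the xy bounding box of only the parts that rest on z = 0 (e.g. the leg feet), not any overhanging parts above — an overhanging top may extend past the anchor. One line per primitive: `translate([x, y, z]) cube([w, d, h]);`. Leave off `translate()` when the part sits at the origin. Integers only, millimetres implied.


translate([495, 389, 0]) cube([141, 89, 1085]);


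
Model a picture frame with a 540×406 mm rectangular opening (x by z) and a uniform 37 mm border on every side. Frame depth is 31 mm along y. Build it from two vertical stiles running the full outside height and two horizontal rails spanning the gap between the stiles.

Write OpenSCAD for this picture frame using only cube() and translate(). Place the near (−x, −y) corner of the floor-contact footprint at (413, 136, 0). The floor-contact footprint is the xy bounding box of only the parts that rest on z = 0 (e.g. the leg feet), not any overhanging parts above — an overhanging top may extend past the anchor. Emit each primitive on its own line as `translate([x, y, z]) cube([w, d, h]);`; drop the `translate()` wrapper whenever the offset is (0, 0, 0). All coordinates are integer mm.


translate([413, 136, 0]) cube([37, 31, 480]);
translate([990, 136, 0]) cube([37, 31, 480]);
translate([450, 136, 0]) cube([540, 31, 37]);
translate([450, 136, 443]) cube([540, 31, 37]);


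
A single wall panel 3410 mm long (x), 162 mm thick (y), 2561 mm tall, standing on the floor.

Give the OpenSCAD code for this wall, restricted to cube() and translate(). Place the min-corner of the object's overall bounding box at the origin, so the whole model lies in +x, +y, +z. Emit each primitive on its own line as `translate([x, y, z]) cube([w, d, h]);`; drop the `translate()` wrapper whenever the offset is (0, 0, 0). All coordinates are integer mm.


cube([3410, 162, 2561]);


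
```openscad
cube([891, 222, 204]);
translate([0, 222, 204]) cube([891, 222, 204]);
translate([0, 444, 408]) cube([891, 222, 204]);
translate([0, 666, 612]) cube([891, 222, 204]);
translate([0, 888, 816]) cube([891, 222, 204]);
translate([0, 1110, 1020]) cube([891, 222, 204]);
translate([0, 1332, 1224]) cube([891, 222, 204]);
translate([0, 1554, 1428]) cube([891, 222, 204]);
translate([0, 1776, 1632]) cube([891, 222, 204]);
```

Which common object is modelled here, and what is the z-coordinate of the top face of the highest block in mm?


A staircase. The total rise is 1836 mm.

9 identical blocks, each offset up and back from the previous — a staircase. Each step is 204 mm tall and there are 9 of them, so the total rise is 9 × 204 = 1836 mm.


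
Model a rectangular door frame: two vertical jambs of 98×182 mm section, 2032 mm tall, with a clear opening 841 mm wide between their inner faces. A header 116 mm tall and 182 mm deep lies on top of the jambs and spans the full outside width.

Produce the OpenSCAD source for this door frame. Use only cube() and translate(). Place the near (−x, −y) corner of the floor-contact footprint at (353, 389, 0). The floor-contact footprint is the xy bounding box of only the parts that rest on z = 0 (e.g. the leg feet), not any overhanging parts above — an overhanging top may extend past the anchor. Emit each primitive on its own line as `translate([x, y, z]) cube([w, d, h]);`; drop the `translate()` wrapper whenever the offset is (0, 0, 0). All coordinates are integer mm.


translate([353, 389, 0]) cube([98, 182, 2032]);
translate([1292, 389, 0]) cube([98, 182, 2032]);
translate([353, 389, 2032]) cube([1037, 182, 116]);


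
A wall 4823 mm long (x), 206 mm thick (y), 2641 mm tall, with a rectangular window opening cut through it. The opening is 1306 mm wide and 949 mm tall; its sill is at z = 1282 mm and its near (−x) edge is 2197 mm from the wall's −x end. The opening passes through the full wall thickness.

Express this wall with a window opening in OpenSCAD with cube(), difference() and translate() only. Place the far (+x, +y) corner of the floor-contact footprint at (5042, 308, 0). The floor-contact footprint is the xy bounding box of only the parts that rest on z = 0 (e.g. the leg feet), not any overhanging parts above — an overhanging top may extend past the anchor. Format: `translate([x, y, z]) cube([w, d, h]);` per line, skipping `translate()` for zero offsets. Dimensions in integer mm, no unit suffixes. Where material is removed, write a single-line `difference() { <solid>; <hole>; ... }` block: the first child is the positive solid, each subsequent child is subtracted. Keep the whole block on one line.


difference() { translate([219, 102, 0]) cube([4823, 206, 2641]); translate([2416, 102, 1282]) cube([1306, 206, 949]); }


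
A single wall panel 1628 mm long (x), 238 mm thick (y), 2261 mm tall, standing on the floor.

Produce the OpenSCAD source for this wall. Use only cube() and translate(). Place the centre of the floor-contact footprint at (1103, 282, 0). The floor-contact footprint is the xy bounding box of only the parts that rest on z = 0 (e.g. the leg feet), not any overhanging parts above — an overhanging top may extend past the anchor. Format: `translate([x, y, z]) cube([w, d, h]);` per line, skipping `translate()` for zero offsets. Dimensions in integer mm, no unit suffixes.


translate([289, 163, 0]) cube([1628, 238, 2261]);


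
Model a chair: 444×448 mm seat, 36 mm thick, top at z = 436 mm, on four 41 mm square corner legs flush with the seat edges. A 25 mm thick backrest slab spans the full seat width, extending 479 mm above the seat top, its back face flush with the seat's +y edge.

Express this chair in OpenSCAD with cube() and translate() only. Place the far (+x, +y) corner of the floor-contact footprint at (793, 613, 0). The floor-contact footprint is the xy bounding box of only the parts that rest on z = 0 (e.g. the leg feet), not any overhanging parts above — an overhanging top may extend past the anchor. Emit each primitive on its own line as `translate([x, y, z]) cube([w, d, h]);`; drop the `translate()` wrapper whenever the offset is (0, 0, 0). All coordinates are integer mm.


translate([349, 165, 400]) cube([444, 448, 36]);
translate([349, 165, 0]) cube([41, 41, 400]);
translate([752, 165, 0]) cube([41, 41, 400]);
translate([349, 572, 0]) cube([41, 41, 400]);
translate([752, 572, 0]) cube([41, 41, 400]);
translate([349, 588, 436]) cube([444, 25, 479]);


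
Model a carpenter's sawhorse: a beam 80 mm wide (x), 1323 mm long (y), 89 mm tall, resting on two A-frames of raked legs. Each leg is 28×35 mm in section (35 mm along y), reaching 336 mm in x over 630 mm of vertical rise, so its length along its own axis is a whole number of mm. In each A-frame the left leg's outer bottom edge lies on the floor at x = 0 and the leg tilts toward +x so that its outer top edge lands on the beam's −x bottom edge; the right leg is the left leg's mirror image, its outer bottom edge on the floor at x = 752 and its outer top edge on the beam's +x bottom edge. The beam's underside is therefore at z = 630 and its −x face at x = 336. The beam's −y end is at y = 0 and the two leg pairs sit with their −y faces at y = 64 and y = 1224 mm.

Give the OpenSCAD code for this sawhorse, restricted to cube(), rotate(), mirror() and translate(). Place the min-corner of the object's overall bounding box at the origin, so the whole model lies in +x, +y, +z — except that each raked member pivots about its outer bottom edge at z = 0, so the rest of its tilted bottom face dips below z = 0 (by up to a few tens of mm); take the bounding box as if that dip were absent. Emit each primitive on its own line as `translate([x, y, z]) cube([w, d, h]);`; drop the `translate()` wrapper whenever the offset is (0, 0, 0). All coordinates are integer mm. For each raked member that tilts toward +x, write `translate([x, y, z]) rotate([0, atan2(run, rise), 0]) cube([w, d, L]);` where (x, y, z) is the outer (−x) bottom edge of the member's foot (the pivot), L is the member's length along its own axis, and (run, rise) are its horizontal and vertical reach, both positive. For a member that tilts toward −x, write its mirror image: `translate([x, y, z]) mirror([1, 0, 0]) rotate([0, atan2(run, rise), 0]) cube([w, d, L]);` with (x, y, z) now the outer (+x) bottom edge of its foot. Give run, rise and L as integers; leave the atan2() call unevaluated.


// leg length = √(336² + 630²) = 714
// right-leg outer foot x = 2·336 + 80 = 752
// beam min-corner = (336, 0, 630)
translate([336, 0, 630]) cube([80, 1323, 89]);
translate([0, 64, 0]) rotate([0, atan2(336, 630), 0]) cube([28, 35, 714]);
translate([752, 64, 0]) mirror([1, 0, 0]) rotate([0, atan2(336, 630), 0]) cube([28, 35, 714]);
translate([0, 1224, 0]) rotate([0, atan2(336, 630), 0]) cube([28, 35, 714]);
translate([752, 1224, 0]) mirror([1, 0, 0]) rotate([0, atan2(336, 630), 0]) cube([28, 35, 714]);


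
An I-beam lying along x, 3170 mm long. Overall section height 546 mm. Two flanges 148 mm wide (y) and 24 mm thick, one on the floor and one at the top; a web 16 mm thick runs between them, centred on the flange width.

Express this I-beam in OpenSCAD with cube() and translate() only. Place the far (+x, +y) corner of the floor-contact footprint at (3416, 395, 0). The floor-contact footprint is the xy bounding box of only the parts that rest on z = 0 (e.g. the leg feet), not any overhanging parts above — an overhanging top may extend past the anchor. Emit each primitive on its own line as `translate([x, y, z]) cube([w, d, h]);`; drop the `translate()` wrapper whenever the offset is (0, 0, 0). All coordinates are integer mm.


translate([246, 247, 0]) cube([3170, 148, 24]);
translate([246, 313, 24]) cube([3170, 16, 498]);
translate([246, 247, 522]) cube([3170, 148, 24]);


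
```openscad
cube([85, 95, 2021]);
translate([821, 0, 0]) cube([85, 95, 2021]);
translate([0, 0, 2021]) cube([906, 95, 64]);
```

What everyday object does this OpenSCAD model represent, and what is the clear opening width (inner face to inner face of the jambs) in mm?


A door frame. The clear opening width is 736 mm.

Two 2021 mm tall posts with a header on top — a door frame. The left jamb is 85 mm wide at x = 0; the right jamb starts at x = 821. The clear opening is 821 − 85 = 736 mm.


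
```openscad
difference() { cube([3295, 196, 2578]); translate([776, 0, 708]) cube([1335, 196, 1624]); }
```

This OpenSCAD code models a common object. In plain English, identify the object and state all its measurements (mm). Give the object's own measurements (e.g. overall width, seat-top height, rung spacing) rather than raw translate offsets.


A wall 3295 mm long (x), 196 mm thick (y), 2578 mm tall, with a rectangular window opening cut through it. The opening is 1335 mm wide and 1624 mm tall; its sill is at z = 708 mm and its near (−x) edge is 776 mm from the wall's −x end. The opening passes through the full wall thickness.


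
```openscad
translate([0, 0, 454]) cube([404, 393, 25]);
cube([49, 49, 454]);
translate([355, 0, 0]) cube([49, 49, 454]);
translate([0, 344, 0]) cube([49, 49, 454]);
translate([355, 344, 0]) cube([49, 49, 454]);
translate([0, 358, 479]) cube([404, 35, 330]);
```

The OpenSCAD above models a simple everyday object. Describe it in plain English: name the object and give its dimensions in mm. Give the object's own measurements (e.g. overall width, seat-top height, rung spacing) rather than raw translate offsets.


A chair. The seat is a 404×393×25 mm slab with its top at z = 479 mm, on four 49×49 mm corner legs (flush with the seat edges, standing on z = 0). A flat backrest 35 mm thick, 330 mm tall, spans the full seat width and rises from the seat top along its +y edge, rear face flush with the rear of the seat.


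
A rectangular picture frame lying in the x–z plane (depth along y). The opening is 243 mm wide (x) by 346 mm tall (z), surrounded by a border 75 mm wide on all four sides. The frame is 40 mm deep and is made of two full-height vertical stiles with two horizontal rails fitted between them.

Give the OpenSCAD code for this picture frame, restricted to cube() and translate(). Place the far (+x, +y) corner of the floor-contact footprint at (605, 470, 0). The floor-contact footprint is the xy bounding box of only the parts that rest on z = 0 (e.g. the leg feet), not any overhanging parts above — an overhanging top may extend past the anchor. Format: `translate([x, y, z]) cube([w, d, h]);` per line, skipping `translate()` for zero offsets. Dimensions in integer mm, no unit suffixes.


translate([212, 430, 0]) cube([75, 40, 496]);
translate([530, 430, 0]) cube([75, 40, 496]);
translate([287, 430, 0]) cube([243, 40, 75]);
translate([287, 430, 421]) cube([243, 40, 75]);


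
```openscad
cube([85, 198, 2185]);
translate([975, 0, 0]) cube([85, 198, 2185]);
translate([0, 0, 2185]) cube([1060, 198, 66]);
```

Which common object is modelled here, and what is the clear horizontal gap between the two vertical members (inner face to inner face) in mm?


A door frame. The clear opening width is 890 mm.

Two 2185 mm tall posts with a header on top — a door frame. The left jamb is 85 mm wide at x = 0; the right jamb starts at x = 975. The clear opening is 975 − 85 = 890 mm.


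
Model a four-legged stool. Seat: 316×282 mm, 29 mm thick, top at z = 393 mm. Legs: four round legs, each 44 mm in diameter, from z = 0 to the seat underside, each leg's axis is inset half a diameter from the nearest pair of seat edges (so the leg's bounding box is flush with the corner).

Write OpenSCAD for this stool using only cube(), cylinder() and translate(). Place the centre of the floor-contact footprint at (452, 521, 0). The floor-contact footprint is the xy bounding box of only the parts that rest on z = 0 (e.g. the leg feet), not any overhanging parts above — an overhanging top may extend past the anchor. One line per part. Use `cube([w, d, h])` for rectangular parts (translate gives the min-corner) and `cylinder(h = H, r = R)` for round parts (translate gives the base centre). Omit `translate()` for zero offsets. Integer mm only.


// leg_h = 393 - 29 = 364
translate([294, 380, 364]) cube([316, 282, 29]);
translate([316, 402, 0]) cylinder(h = 364, r = 22);
translate([588, 402, 0]) cylinder(h = 364, r = 22);
translate([316, 640, 0]) cylinder(h = 364, r = 22);
translate([588, 640, 0]) cylinder(h = 364, r = 22);


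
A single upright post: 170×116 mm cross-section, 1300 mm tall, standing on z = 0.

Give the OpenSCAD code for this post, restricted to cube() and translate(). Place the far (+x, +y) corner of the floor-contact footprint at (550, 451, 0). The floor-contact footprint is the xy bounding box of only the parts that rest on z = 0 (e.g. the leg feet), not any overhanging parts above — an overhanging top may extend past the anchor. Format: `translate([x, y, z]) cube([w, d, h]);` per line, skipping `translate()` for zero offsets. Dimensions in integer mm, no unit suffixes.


translate([380, 335, 0]) cube([170, 116, 1300]);


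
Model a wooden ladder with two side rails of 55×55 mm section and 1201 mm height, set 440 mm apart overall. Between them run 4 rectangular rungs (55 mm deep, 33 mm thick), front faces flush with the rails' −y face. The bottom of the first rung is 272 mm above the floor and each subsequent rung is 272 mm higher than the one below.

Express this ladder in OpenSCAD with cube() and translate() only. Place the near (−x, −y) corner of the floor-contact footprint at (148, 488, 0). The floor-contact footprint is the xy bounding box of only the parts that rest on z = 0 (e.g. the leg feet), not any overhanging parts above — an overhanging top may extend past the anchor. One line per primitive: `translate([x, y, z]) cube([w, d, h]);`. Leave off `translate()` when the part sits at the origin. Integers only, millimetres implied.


// rung span = 440 - 2*55 = 330
// rung[k] z = 272 + k*272
translate([148, 488, 0]) cube([55, 55, 1201]);
translate([533, 488, 0]) cube([55, 55, 1201]);
translate([203, 488, 272]) cube([330, 55, 33]);
translate([203, 488, 544]) cube([330, 55, 33]);
translate([203, 488, 816]) cube([330, 55, 33]);
translate([203, 488, 1088]) cube([330, 55, 33]);


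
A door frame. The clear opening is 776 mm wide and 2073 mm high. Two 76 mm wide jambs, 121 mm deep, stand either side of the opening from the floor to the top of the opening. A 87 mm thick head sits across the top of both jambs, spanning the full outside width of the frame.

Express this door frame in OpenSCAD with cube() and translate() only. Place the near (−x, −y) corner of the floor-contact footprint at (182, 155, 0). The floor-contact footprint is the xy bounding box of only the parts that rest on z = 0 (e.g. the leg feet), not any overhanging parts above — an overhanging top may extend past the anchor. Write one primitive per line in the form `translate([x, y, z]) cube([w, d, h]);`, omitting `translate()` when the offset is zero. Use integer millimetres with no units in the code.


translate([182, 155, 0]) cube([76, 121, 2073]);
translate([1034, 155, 0]) cube([76, 121, 2073]);
translate([182, 155, 2073]) cube([928, 121, 87]);


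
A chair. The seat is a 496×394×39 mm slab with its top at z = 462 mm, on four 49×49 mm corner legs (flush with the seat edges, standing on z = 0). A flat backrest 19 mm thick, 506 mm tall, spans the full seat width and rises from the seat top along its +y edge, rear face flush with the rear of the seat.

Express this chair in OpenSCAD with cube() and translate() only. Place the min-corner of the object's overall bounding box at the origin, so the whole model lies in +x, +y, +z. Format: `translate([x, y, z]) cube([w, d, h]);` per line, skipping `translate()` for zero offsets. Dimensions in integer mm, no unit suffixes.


translate([0, 0, 423]) cube([496, 394, 39]);
cube([49, 49, 423]);
translate([447, 0, 0]) cube([49, 49, 423]);
translate([0, 345, 0]) cube([49, 49, 423]);
translate([447, 345, 0]) cube([49, 49, 423]);
translate([0, 375, 462]) cube([496, 19, 506]);


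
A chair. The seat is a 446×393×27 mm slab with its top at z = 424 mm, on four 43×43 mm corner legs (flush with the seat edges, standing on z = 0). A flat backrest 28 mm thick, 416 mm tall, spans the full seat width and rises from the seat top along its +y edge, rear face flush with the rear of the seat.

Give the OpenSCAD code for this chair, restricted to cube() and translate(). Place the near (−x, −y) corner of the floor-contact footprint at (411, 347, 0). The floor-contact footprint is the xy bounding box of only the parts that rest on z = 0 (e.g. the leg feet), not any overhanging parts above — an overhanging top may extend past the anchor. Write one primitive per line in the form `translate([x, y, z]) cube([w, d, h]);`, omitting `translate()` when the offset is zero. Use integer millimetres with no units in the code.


// leg_h = 424 - 27 = 397
translate([411, 347, 397]) cube([446, 393, 27]);
translate([411, 347, 0]) cube([43, 43, 397]);
translate([814, 347, 0]) cube([43, 43, 397]);
translate([411, 697, 0]) cube([43, 43, 397]);
translate([814, 697, 0]) cube([43, 43, 397]);
translate([411, 712, 424]) cube([446, 28, 416]);


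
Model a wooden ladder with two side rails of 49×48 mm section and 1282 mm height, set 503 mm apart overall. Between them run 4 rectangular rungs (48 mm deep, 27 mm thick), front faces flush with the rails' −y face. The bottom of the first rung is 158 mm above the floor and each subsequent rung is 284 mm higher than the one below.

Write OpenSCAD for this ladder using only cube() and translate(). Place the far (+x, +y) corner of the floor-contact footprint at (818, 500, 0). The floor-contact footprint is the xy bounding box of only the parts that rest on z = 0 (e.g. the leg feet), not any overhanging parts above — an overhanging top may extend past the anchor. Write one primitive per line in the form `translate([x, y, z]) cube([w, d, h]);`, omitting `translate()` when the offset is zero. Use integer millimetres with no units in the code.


// rung span = 503 - 2*49 = 405
// rung[k] z = 158 + k*284
translate([315, 452, 0]) cube([49, 48, 1282]);
translate([769, 452, 0]) cube([49, 48, 1282]);
translate([364, 452, 158]) cube([405, 48, 27]);
translate([364, 452, 442]) cube([405, 48, 27]);
translate([364, 452, 726]) cube([405, 48, 27]);
translate([364, 452, 1010]) cube([405, 48, 27]);


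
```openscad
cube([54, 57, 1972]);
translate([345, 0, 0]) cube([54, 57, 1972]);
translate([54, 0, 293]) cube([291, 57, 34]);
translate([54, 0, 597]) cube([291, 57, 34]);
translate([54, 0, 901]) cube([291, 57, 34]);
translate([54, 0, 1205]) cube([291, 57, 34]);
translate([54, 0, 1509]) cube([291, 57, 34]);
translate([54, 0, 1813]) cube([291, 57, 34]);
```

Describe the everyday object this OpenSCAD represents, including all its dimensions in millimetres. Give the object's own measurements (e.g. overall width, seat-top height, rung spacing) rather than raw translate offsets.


A straight ladder. Two 54×57 mm vertical rails, 1972 mm tall, stand 399 mm apart (outside-to-outside) with their front faces coplanar on the −y side. 6 rungs, each 57 mm deep and 34 mm tall, span between the inner faces of the rails, front faces flush with the rails. The lowest rung's underside is at z = 293 mm and rungs are spaced 304 mm apart (underside to underside).


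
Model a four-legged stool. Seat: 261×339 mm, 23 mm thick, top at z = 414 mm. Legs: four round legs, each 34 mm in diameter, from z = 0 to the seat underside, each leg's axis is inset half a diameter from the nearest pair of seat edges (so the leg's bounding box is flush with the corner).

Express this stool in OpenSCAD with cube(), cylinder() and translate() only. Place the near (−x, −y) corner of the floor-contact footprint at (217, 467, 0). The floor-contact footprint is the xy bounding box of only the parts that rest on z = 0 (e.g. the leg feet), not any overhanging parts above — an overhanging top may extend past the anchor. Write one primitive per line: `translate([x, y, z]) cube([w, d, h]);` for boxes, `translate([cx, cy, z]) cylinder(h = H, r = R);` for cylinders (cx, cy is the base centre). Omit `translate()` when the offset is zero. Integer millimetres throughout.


// leg_h = 414 - 23 = 391
translate([217, 467, 391]) cube([261, 339, 23]);
translate([234, 484, 0]) cylinder(h = 391, r = 17);
translate([461, 484, 0]) cylinder(h = 391, r = 17);
translate([234, 789, 0]) cylinder(h = 391, r = 17);
translate([461, 789, 0]) cylinder(h = 391, r = 17);


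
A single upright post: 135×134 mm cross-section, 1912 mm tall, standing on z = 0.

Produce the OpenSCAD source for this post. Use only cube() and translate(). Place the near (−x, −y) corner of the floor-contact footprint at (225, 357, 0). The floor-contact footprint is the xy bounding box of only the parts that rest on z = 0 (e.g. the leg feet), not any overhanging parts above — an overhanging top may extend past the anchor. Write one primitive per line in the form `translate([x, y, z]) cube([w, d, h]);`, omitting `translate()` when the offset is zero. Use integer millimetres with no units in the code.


translate([225, 357, 0]) cube([135, 134, 1912]);


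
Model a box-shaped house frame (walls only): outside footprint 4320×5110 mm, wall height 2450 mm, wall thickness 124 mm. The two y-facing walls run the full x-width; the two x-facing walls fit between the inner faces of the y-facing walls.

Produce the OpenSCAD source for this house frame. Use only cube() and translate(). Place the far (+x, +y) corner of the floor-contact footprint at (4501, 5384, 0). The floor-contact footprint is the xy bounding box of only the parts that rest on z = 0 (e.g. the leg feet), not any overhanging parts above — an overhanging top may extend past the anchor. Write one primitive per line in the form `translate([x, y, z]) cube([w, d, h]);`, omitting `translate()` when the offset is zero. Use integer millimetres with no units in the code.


translate([181, 274, 0]) cube([4320, 124, 2450]);
translate([181, 5260, 0]) cube([4320, 124, 2450]);
translate([181, 398, 0]) cube([124, 4862, 2450]);
translate([4377, 398, 0]) cube([124, 4862, 2450]);


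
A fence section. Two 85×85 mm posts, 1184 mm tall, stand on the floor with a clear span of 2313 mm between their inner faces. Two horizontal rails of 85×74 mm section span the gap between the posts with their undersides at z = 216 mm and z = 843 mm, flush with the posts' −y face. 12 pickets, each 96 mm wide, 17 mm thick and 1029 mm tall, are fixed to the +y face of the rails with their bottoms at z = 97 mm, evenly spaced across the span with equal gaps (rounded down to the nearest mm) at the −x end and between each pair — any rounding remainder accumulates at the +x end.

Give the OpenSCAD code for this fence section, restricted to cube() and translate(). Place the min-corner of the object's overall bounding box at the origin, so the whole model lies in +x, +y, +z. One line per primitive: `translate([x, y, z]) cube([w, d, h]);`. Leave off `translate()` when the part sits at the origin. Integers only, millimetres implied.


cube([85, 85, 1184]);
translate([2398, 0, 0]) cube([85, 85, 1184]);
translate([85, 0, 216]) cube([2313, 85, 74]);
translate([85, 0, 843]) cube([2313, 85, 74]);
translate([174, 85, 97]) cube([96, 17, 1029]);
translate([359, 85, 97]) cube([96, 17, 1029]);
translate([544, 85, 97]) cube([96, 17, 1029]);
translate([729, 85, 97]) cube([96, 17, 1029]);
translate([914, 85, 97]) cube([96, 17, 1029]);
translate([1099, 85, 97]) cube([96, 17, 1029]);
translate([1284, 85, 97]) cube([96, 17, 1029]);
translate([1469, 85, 97]) cube([96, 17, 1029]);
translate([1654, 85, 97]) cube([96, 17, 1029]);
translate([1839, 85, 97]) cube([96, 17, 1029]);
translate([2024, 85, 97]) cube([96, 17, 1029]);
translate([2209, 85, 97]) cube([96, 17, 1029]);


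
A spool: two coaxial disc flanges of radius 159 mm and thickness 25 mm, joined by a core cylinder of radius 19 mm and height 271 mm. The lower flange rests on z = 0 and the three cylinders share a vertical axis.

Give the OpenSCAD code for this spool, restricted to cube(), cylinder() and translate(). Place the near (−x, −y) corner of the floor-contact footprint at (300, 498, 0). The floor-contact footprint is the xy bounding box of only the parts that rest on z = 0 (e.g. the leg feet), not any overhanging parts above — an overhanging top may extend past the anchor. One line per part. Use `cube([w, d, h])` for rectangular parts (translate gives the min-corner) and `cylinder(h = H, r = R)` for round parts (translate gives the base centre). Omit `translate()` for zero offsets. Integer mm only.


translate([459, 657, 0]) cylinder(h = 25, r = 159);
translate([459, 657, 25]) cylinder(h = 271, r = 19);
translate([459, 657, 296]) cylinder(h = 25, r = 159);


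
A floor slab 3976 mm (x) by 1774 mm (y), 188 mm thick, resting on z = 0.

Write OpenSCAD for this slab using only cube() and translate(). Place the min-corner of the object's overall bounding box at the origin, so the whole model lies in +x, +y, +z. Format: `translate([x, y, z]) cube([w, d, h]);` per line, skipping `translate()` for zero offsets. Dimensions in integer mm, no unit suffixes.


cube([3976, 1774, 188]);


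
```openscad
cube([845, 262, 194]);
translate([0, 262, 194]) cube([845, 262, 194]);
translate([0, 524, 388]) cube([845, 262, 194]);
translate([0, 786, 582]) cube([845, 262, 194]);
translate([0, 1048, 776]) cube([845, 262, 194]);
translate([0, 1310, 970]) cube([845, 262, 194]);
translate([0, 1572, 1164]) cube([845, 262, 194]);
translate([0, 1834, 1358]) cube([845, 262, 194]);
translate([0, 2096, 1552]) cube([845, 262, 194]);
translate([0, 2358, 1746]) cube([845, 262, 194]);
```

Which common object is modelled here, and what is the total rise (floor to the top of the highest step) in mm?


A staircase. The total rise is 1940 mm.

10 identical blocks, each offset up and back from the previous — a staircase. Each step is 194 mm tall and there are 10 of them, so the total rise is 10 × 194 = 1940 mm.


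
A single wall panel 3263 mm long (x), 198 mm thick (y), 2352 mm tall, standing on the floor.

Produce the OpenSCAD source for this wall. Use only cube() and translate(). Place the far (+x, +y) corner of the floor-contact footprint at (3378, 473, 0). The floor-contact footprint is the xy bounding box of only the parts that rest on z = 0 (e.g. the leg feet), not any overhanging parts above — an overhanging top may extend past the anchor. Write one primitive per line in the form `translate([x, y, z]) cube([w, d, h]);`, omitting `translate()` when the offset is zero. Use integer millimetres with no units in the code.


translate([115, 275, 0]) cube([3263, 198, 2352]);


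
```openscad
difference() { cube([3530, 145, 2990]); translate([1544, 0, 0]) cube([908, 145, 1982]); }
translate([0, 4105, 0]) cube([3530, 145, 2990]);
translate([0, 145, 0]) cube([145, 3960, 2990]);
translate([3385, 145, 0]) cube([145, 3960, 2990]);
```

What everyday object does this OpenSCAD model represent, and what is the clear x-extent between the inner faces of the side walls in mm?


A single room. The interior width is 3240 mm.

Four walls enclosing a rectangle with a door in the front wall — a room. Outside width 3530 minus two 145 mm walls gives 3240 mm.


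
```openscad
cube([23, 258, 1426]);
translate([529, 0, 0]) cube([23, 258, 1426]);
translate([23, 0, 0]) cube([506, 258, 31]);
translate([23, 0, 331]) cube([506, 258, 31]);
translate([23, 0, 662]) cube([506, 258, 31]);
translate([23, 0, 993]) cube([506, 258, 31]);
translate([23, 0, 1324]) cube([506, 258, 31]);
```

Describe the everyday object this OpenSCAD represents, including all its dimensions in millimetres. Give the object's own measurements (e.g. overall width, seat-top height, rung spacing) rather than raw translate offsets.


An open bookshelf. Two side panels, each 23 mm thick, 258 mm deep and 1426 mm tall, stand 552 mm apart (outside-to-outside). Between them sit 5 shelves, each 31 mm thick and 258 mm deep, spanning the full gap between the sides. The bottom shelf rests on the floor (its underside at z = 0) and the clear gap between one shelf's top and the next shelf's underside is 300 mm.


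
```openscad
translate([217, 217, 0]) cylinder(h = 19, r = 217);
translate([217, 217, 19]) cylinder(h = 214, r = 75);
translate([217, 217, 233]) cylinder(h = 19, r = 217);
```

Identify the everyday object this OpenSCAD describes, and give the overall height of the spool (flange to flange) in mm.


A spool. The overall height is 252 mm.

Three coaxial cylinders, large–small–large — a spool. Two 19 mm flanges and a 214 mm core give 19 + 214 + 19 = 252 mm.


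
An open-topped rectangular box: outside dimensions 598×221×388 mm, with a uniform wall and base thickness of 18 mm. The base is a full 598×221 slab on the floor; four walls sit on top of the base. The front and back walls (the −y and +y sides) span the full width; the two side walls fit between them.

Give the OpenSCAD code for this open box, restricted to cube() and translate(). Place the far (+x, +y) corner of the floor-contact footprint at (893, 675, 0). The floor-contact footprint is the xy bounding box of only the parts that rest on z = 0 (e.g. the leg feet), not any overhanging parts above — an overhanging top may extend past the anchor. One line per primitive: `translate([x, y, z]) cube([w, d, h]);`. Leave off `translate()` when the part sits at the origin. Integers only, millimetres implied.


translate([295, 454, 0]) cube([598, 221, 18]);
translate([295, 454, 18]) cube([598, 18, 370]);
translate([295, 657, 18]) cube([598, 18, 370]);
translate([295, 472, 18]) cube([18, 185, 370]);
translate([875, 472, 18]) cube([18, 185, 370]);


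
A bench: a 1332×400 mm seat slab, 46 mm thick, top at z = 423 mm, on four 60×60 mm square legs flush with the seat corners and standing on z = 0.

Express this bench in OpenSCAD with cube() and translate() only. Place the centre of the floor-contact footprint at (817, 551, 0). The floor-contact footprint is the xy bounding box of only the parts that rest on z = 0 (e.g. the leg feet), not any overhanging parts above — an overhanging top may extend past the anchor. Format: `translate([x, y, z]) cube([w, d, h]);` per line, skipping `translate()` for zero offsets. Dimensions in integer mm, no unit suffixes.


translate([151, 351, 377]) cube([1332, 400, 46]);
translate([151, 351, 0]) cube([60, 60, 377]);
translate([151, 691, 0]) cube([60, 60, 377]);
translate([1423, 351, 0]) cube([60, 60, 377]);
translate([1423, 691, 0]) cube([60, 60, 377]);


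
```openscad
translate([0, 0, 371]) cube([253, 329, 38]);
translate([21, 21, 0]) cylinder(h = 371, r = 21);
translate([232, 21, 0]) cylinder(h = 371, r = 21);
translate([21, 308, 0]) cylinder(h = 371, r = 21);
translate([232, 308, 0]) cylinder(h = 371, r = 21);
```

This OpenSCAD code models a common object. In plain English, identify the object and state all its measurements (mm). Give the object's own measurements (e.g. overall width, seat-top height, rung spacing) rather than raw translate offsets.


A four-legged stool. The seat is a 253×329×38 mm slab whose top surface is at z = 409 mm; four round legs, each 42 mm in diameter, run from the floor (z = 0) to the underside of the seat, each leg's axis is inset half a diameter from the nearest pair of seat edges (so the leg's bounding box is flush with the corner).


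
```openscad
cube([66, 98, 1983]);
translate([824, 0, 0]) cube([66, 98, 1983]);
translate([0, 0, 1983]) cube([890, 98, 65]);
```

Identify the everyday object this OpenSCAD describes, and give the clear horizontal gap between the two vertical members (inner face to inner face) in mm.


A door frame. The clear opening width is 758 mm.

Two 1983 mm tall posts with a header on top — a door frame. The left jamb is 66 mm wide at x = 0; the right jamb starts at x = 824. The clear opening is 824 − 66 = 758 mm.


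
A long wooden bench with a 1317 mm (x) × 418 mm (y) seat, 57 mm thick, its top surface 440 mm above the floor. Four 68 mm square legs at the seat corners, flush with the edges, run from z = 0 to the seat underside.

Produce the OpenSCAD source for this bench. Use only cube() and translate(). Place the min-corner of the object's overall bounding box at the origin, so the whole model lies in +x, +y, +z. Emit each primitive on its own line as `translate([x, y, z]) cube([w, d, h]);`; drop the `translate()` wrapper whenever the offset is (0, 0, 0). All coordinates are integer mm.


translate([0, 0, 383]) cube([1317, 418, 57]);
cube([68, 68, 383]);
translate([0, 350, 0]) cube([68, 68, 383]);
translate([1249, 0, 0]) cube([68, 68, 383]);
translate([1249, 350, 0]) cube([68, 68, 383]);


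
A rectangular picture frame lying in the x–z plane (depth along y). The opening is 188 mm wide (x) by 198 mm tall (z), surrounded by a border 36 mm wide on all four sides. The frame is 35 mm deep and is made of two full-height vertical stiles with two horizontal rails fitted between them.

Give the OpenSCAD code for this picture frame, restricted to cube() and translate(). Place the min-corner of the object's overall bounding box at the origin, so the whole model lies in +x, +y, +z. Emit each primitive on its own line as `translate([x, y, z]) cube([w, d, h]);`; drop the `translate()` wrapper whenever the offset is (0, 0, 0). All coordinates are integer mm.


cube([36, 35, 270]);
translate([224, 0, 0]) cube([36, 35, 270]);
translate([36, 0, 0]) cube([188, 35, 36]);
translate([36, 0, 234]) cube([188, 35, 36]);


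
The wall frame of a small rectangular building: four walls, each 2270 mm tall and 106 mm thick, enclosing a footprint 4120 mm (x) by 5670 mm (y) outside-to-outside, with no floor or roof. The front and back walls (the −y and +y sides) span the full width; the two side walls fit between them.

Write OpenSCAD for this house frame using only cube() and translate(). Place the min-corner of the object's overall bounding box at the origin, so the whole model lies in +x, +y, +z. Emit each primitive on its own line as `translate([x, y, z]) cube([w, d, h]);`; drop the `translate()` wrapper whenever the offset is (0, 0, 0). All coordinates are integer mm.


cube([4120, 106, 2270]);
translate([0, 5564, 0]) cube([4120, 106, 2270]);
translate([0, 106, 0]) cube([106, 5458, 2270]);
translate([4014, 106, 0]) cube([106, 5458, 2270]);


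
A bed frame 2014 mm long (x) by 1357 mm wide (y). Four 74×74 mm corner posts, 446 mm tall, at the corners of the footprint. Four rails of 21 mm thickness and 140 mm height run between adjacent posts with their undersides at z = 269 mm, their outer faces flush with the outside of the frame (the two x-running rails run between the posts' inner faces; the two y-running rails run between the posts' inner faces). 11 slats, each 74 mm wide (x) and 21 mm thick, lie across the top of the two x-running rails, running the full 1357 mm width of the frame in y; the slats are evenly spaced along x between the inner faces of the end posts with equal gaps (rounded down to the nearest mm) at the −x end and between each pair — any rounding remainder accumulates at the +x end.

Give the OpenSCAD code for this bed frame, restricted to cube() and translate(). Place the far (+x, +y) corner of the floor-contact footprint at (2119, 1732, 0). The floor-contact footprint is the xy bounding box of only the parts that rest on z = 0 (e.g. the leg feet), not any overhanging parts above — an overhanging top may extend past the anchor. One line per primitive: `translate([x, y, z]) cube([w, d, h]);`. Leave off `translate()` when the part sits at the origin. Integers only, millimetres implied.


translate([105, 375, 0]) cube([74, 74, 446]);
translate([105, 1658, 0]) cube([74, 74, 446]);
translate([2045, 375, 0]) cube([74, 74, 446]);
translate([2045, 1658, 0]) cube([74, 74, 446]);
translate([179, 375, 269]) cube([1866, 21, 140]);
translate([179, 1711, 269]) cube([1866, 21, 140]);
translate([105, 449, 269]) cube([21, 1209, 140]);
translate([2098, 449, 269]) cube([21, 1209, 140]);
translate([266, 375, 409]) cube([74, 1357, 21]);
translate([427, 375, 409]) cube([74, 1357, 21]);
translate([588, 375, 409]) cube([74, 1357, 21]);
translate([749, 375, 409]) cube([74, 1357, 21]);
translate([910, 375, 409]) cube([74, 1357, 21]);
translate([1071, 375, 409]) cube([74, 1357, 21]);
translate([1232, 375, 409]) cube([74, 1357, 21]);
translate([1393, 375, 409]) cube([74, 1357, 21]);
translate([1554, 375, 409]) cube([74, 1357, 21]);
translate([1715, 375, 409]) cube([74, 1357, 21]);
translate([1876, 375, 409]) cube([74, 1357, 21]);


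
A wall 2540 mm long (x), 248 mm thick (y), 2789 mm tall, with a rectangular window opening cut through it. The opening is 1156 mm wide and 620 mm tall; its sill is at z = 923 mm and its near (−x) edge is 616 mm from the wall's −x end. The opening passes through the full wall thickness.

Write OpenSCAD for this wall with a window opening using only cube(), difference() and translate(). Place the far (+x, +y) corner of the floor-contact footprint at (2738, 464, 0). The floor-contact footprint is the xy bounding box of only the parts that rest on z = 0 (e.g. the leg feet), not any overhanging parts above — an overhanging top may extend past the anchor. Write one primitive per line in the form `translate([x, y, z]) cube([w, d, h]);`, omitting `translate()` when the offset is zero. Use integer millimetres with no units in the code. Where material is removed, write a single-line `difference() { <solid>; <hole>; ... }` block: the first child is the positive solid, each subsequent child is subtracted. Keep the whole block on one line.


difference() { translate([198, 216, 0]) cube([2540, 248, 2789]); translate([814, 216, 923]) cube([1156, 248, 620]); }


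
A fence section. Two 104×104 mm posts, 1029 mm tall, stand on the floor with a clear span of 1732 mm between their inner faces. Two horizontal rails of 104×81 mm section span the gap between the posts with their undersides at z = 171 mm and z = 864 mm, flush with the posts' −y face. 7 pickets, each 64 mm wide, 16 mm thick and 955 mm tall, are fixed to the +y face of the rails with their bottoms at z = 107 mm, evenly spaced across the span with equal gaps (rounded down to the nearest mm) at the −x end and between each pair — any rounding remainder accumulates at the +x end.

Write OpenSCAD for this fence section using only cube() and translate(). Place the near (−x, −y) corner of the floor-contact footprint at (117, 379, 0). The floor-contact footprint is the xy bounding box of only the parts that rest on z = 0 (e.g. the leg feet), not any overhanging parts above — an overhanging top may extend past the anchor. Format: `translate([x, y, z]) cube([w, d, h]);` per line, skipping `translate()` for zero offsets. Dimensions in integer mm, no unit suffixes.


translate([117, 379, 0]) cube([104, 104, 1029]);
translate([1953, 379, 0]) cube([104, 104, 1029]);
translate([221, 379, 171]) cube([1732, 104, 81]);
translate([221, 379, 864]) cube([1732, 104, 81]);
translate([381, 483, 107]) cube([64, 16, 955]);
translate([605, 483, 107]) cube([64, 16, 955]);
translate([829, 483, 107]) cube([64, 16, 955]);
translate([1053, 483, 107]) cube([64, 16, 955]);
translate([1277, 483, 107]) cube([64, 16, 955]);
translate([1501, 483, 107]) cube([64, 16, 955]);
translate([1725, 483, 107]) cube([64, 16, 955]);
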